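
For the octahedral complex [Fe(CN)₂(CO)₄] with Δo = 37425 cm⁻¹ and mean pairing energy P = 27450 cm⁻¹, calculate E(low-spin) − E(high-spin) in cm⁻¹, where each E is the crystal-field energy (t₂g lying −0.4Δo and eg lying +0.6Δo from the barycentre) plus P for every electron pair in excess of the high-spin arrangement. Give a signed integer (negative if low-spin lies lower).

-19950

Ligand charges: 2×(-1) from CN⁻ and 4×(+0) from CO sum to -2; with overall charge +0, Fe is +2.
Fe²⁺: group 8, so d-count = 8 − 2 = 6.
In the high-spin limit (t₂g⁴ eg²) the orbital term is -0.4Δo = -14970 cm⁻¹, with no excess pairing.
Low-spin: t₂g⁶ eg⁰, orbital CFSE = -2.4Δo = -89820 cm⁻¹; plus 2 excess pairs × P = +54900 cm⁻¹; total -34920 cm⁻¹.
The difference is -34920 − (-14970) = -19950 cm⁻¹, so low-spin lies lower.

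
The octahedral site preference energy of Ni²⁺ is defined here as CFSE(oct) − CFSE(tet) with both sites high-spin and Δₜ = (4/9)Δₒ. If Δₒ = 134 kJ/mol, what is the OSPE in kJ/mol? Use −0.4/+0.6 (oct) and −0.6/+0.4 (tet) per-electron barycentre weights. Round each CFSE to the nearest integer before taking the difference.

Ni is in group 10, so Ni²⁺ is d⁸ (10 − 2 = 8).
Octahedral high-spin t2g^6 e_g^2: CFSE = -1.2 × 134 = -161 kJ/mol.
Tetrahedral: e^4 t2^4, CFSE = 4(−0.6) + 4(+0.4) = -0.8Δₜ = -0.8 × (4/9) × 134 = -48 kJ/mol.
OSPE = -161 − (-48) = -113 kJ/mol.

-113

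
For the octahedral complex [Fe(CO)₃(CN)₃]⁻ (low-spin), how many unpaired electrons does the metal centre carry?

Ligand charges: 3×(+0) from CO and 3×(-1) from CN⁻ sum to -3; with overall charge -1, Fe is +2.
Fe²⁺: group 8, so d-count = 8 − 2 = 6.
Configuration: t2g^6 e_g^0, giving 0 unpaired electrons.

0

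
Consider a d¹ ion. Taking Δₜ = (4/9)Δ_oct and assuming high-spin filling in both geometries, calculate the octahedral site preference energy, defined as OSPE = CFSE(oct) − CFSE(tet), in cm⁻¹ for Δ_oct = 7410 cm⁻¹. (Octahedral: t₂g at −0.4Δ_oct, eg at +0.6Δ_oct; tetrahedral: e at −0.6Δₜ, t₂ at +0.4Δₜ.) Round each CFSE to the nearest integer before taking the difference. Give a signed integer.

In an octahedral site d¹ (HS) is t2g^1 e_g^0, giving CFSE(oct) = -0.4Δ_oct = -2964 cm⁻¹.
In a tetrahedral site the filling is e^1 t2^0: CFSE(tet) = -0.6Δₜ = -0.6 × (4/9)(7410) = -1976 cm⁻¹.
OSPE = CFSE(oct) − CFSE(tet) = -2964 − (-1976) = -988 cm⁻¹.

-988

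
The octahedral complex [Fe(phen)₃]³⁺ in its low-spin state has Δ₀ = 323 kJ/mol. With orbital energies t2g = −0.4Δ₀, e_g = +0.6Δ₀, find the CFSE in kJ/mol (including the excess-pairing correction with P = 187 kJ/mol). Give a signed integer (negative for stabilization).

phen is neutral, so the +3 overall charge sits on Fe: oxidation state +3.
Fe³⁺: group 8, so d-count = 8 − 3 = 5.
The d⁵ electrons fill as t2g^5 e_g^0.
Orbital CFSE = 5(-0.4) + 0(0.6) = -2.0Δ₀ = -2.0 × 323 = -646 kJ/mol.
High-spin d⁵ would be t2g^3 e_g^2 with 0 pairs; low-spin has 2, so 2 excess pairs cost +2P = +374 kJ/mol.
Net CFSE = -646 + 374 = -272 kJ/mol.

-272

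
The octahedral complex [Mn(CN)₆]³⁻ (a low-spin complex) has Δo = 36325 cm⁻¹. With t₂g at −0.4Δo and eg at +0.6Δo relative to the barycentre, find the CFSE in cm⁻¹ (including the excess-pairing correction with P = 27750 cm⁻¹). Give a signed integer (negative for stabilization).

Each CN⁻ contributes -1; 6 × (-1) = -6. With overall charge -3, Mn is in the +3 oxidation state.
Mn is in group 7, so Mn³⁺ is d⁴ (7 − 3 = 4).
Electron filling gives t₂g⁴ eg⁰.
CFSE(orbital) = 4×(-0.4Δo) + 0×(0.6Δo) = -1.6Δo; with Δo = 36325 cm⁻¹ that is -58120 cm⁻¹.
Relative to high-spin t₂g³ eg¹ (0 paired), the low-spin configuration has 1 additional pair, contributing +1 × 27750 = +27750 cm⁻¹.
Combining: -58120 + 27750 = -30370 cm⁻¹.

-30370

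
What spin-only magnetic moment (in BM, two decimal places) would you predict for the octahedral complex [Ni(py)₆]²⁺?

py is neutral, so the +2 overall charge sits on Ni: oxidation state +2.
Group 10 minus oxidation state +2 gives a d⁸ configuration for Ni²⁺.
For octahedral d⁸ the high- and low-spin configurations coincide.
Configuration: t₂g⁶ eg² → 2 unpaired electrons.
μ(spin-only) = √[2(2+2)] = √8 ≈ 2.83 BM.

2.83 BM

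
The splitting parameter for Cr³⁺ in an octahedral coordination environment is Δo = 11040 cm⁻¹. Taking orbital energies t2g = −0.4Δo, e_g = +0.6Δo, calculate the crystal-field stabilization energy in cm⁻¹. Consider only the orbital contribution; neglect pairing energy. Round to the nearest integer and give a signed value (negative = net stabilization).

Cr is in group 6, so Cr³⁺ is d³ (6 − 3 = 3).
The d³ electrons fill as t2g^3 e_g^0.
CFSE(orbital) = 3×(-0.4Δo) + 0×(0.6Δo) = -1.2Δo; with Δo = 11040 cm⁻¹ that is -13248 cm⁻¹.

-13248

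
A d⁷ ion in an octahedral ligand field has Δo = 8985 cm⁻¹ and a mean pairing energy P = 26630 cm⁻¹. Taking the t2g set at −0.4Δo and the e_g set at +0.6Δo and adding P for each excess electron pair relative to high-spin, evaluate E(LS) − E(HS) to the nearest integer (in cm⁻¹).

17645

High-spin d⁷ fills as t2g^5 e_g^2 with CFSE 5(−0.4) + 2(+0.6) = -0.8Δo = -7188 cm⁻¹.
Low-spin: t2g^6 e_g^1, orbital CFSE = -1.8Δo = -16173 cm⁻¹; plus 1 excess pair × P = +26630 cm⁻¹; total 10457 cm⁻¹.
Thus E(LS) − E(HS) = 17645 cm⁻¹.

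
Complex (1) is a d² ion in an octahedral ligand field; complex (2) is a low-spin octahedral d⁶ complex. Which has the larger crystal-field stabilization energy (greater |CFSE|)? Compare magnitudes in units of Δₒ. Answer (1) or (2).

(2)

(1): For octahedral d² the high- and low-spin configurations coincide; t2g^2 e_g^0, CFSE = -0.8Δₒ.
(2): t2g^6 e_g^0, CFSE = -2.4Δₒ.
So (2) has the larger |CFSE|.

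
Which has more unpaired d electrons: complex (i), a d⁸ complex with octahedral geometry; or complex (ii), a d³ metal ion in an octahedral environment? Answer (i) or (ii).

(ii)

(i): t2g^6 e_g^2 → 2 unpaired.
(ii): t₂g³ eg⁰ → 3 unpaired.
So (ii) has more unpaired electrons.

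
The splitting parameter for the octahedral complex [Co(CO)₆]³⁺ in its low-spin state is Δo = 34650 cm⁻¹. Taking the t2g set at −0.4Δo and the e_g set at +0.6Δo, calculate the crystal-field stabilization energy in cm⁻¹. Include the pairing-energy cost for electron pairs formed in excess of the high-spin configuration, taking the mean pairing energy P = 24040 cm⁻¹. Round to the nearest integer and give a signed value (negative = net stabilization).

-35080

CO is neutral, so the +3 overall charge sits on Co: oxidation state +3.
Co sits in group 9; removing 3 electrons leaves Co³⁺ with 9 − 3 = 6 d electrons.
Electron filling gives t2g^6 e_g^0.
Orbital CFSE = 6(-0.4) + 0(0.6) = -2.4Δo = -2.4 × 34650 = -83160 cm⁻¹.
High-spin d⁶ would be t2g^4 e_g^2 with 1 pair; low-spin has 3, so 2 excess pairs cost +2P = +48080 cm⁻¹.
Combining: -83160 + 48080 = -35080 cm⁻¹.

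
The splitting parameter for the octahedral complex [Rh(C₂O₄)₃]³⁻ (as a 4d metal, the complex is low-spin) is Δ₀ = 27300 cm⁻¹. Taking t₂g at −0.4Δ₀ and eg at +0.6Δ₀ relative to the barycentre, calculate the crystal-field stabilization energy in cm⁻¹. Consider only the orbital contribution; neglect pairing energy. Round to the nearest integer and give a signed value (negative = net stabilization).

Each C₂O₄²⁻ contributes -2; 3 × (-2) = -6. With overall charge -3, Rh is in the +3 oxidation state.
Rh³⁺: group 9, so d-count = 9 − 3 = 6.
The d⁶ electrons fill as t₂g⁶ eg⁰.
The orbital stabilization is -2.4Δ₀ = -2.4 × 27300 = -65520 cm⁻¹.

-65520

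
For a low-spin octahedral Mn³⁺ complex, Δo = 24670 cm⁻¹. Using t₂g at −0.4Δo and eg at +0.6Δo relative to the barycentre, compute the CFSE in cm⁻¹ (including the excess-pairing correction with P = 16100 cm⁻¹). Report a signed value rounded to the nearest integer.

Mn sits in group 7; removing 3 electrons leaves Mn³⁺ with 7 − 3 = 4 d electrons.
Electron filling gives t₂g⁴ eg⁰.
CFSE(orbital) = 4×(-0.4Δo) + 0×(0.6Δo) = -1.6Δo; with Δo = 24670 cm⁻¹ that is -39472 cm⁻¹.
Relative to high-spin t₂g³ eg¹ (0 paired), the low-spin configuration has 1 additional pair, contributing +1 × 16100 = +16100 cm⁻¹.
Overall CFSE = -39472 + 16100 = -23372 cm⁻¹.

-23372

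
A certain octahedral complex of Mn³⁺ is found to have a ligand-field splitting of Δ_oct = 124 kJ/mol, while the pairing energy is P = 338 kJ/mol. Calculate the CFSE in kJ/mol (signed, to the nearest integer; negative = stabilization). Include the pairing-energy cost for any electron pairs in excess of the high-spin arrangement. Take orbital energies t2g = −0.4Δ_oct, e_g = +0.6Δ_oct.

-74

Group 7 minus oxidation state +3 gives a d⁴ configuration for Mn³⁺.
Δ_oct < P, so pairing is avoided: the ground state is high-spin.
Configuration: t2g^3 e_g^1.
Orbital CFSE = -0.6Δ_oct = -0.6 × 124 = -74 kJ/mol.
High-spin has no excess pairs, so no pairing correction applies.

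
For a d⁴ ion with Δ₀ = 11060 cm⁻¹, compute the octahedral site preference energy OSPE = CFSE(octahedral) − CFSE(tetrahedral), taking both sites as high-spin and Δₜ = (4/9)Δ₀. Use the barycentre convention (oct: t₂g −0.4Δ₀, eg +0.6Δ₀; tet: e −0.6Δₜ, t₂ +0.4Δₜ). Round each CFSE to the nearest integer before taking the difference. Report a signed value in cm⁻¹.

Octahedral high-spin t₂g³ eg¹: CFSE = -0.6 × 11060 = -6636 cm⁻¹.
Tetrahedral e² t₂² gives -0.4Δₜ = -0.4 × (4/9) × 11060 = -1966 cm⁻¹.
OSPE = -6636 − (-1966) = -4670 cm⁻¹.

-4670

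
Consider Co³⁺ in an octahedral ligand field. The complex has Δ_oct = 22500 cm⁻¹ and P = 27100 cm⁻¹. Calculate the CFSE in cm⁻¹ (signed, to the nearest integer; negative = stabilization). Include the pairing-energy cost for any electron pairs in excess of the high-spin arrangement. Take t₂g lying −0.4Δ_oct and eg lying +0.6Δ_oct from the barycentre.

Group 9 minus oxidation state +3 gives a d⁶ configuration for Co³⁺.
Here Δ_oct < P (22500 < 27100), so the high-spin state is favoured.
Configuration: t₂g⁴ eg².
Orbital CFSE = -0.4Δ_oct = -0.4 × 22500 = -9000 cm⁻¹.
High-spin has no excess pairs, so no pairing correction applies.

-9000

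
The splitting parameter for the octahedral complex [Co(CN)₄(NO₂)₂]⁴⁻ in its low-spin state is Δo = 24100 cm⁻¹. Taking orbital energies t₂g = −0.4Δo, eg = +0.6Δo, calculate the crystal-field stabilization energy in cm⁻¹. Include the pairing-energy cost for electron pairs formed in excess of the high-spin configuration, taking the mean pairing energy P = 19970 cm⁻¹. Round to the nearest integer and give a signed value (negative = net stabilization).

-23410

Ligand charges: 4×(-1) from CN⁻ and 2×(-1) from NO₂⁻ sum to -6; with overall charge -4, Co is +2.
Co²⁺: group 9, so d-count = 9 − 2 = 7.
Electron filling gives t₂g⁶ eg¹.
Orbital CFSE = 6(-0.4) + 1(0.6) = -1.8Δo = -1.8 × 24100 = -43380 cm⁻¹.
Relative to high-spin t₂g⁵ eg² (2 paired), the low-spin configuration has 1 additional pair, contributing +1 × 19970 = +19970 cm⁻¹.
Combining: -43380 + 19970 = -23410 cm⁻¹.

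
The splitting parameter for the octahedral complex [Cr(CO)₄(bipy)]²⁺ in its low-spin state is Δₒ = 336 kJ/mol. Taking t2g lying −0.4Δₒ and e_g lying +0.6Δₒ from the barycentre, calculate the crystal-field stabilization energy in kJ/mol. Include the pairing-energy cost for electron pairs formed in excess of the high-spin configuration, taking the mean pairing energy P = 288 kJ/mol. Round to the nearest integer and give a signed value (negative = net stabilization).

Ligand charges: 4×(+0) from CO and 1×(+0) from bipy sum to +0; with overall charge +2, Cr is +2.
Cr is in group 6, so Cr²⁺ is d⁴ (6 − 2 = 4).
Electron filling gives t2g^4 e_g^0.
CFSE(orbital) = 4×(-0.4Δₒ) + 0×(0.6Δₒ) = -1.6Δₒ; with Δₒ = 336 kJ/mol that is -538 kJ/mol.
Relative to high-spin t2g^3 e_g^1 (0 paired), the low-spin configuration has 1 additional pair, contributing +1 × 288 = +288 kJ/mol.
Overall CFSE = -538 + 288 = -250 kJ/mol.

-250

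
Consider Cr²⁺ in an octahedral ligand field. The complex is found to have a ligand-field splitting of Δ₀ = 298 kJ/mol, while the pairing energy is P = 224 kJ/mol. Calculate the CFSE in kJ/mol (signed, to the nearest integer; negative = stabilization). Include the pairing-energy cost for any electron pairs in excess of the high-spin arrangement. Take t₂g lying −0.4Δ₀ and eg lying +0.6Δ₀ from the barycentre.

Cr is in group 6, so Cr²⁺ is d⁴ (6 − 2 = 4).
Δ₀ > P, so pairing is preferred: the ground state is low-spin.
Filling d⁴ accordingly: t₂g⁴ eg⁰.
Orbital CFSE = -1.6Δ₀ = -1.6 × 298 = -477 kJ/mol.
Excess pairs vs high-spin: 1 − 0 = 1; pairing cost = +224 kJ/mol.
Net CFSE = -477 + 224 = -253 kJ/mol.

-253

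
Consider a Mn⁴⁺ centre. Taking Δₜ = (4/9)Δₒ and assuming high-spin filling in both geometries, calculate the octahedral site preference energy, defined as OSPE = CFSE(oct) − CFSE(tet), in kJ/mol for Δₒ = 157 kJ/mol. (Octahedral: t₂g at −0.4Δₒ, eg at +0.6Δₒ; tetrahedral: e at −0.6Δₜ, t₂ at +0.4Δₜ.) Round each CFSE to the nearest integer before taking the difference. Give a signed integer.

-132

Mn is in group 7, so Mn⁴⁺ is d³ (7 − 4 = 3).
In an octahedral site d³ (HS) is t2g^3 e_g^0, giving CFSE(oct) = -1.2Δₒ = -188 kJ/mol.
Tetrahedral e^2 t2^1 gives -0.8Δₜ = -0.8 × (4/9) × 157 = -56 kJ/mol.
OSPE = -188 − (-56) = -132 kJ/mol.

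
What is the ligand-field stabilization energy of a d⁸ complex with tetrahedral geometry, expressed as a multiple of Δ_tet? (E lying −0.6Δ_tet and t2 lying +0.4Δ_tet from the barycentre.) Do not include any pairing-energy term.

-0.8 Δ_tet

With tetrahedral geometry the complex is necessarily high-spin.
Configuration: e^4 t2^4.
CFSE = 4(-0.6Δ_tet) + 4(0.4Δ_tet) = -2.4Δ_tet + 1.6Δ_tet = -0.8Δ_tet.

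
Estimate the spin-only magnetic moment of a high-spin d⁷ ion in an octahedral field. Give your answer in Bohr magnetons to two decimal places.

3.87 Bohr magnetons

Configuration: t₂g⁵ eg² → 3 unpaired electrons.
μ(spin-only) = √[3(3+2)] = √15 ≈ 3.87 Bohr magnetons.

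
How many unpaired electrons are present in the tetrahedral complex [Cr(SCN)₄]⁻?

Each SCN⁻ contributes -1; 4 × (-1) = -4. With overall charge -1, Cr is in the +3 oxidation state.
Group 6 minus oxidation state +3 gives a d³ configuration for Cr³⁺.
Tetrahedral fields are weak (Δₜ ≈ 4/9 Δₒ), so electrons fill high-spin.
Configuration: e² t₂¹, giving 3 unpaired electrons.

3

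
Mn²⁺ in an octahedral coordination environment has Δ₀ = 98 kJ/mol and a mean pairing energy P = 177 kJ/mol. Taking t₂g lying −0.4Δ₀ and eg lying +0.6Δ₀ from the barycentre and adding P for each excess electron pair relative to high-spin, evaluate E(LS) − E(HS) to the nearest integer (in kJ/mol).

Group 7 minus oxidation state +2 gives a d⁵ configuration for Mn²⁺.
High-spin: t₂g³ eg², CFSE = 0.0Δ₀ = 0 kJ/mol.
For low-spin the configuration is t₂g⁵ eg⁰: orbital energy -2.0 × 98 = -196 kJ/mol, and 2 additional pairs relative to high-spin add 354 kJ/mol, giving 158 kJ/mol.
The difference is 158 − (0) = 158 kJ/mol, so high-spin lies lower.

158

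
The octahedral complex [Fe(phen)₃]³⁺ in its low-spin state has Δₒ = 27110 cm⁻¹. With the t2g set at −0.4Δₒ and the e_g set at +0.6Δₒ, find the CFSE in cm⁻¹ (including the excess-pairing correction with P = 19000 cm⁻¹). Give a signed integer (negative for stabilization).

-16220

phen is neutral, so the +3 overall charge sits on Fe: oxidation state +3.
Fe³⁺: group 8, so d-count = 8 − 3 = 5.
The d⁵ electrons fill as t2g^5 e_g^0.
Orbital CFSE = 5(-0.4) + 0(0.6) = -2.0Δₒ = -2.0 × 27110 = -54220 cm⁻¹.
High-spin d⁵ would be t2g^3 e_g^2 with 0 pairs; low-spin has 2, so 2 excess pairs cost +2P = +38000 cm⁻¹.
Net CFSE = -54220 + 38000 = -16220 cm⁻¹.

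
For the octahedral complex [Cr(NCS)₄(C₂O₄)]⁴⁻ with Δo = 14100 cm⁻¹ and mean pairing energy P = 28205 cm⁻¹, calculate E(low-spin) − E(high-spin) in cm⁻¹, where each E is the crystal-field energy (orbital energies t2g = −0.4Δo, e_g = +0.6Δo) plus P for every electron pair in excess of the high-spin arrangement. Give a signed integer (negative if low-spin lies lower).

Ligand charges: 4×(-1) from NCS⁻ and 1×(-2) from C₂O₄²⁻ sum to -6; with overall charge -4, Cr is +2.
Cr sits in group 6; removing 2 electrons leaves Cr²⁺ with 6 − 2 = 4 d electrons.
In the high-spin limit (t2g^3 e_g^1) the orbital term is -0.6Δo = -8460 cm⁻¹, with no excess pairing.
For low-spin the configuration is t2g^4 e_g^0: orbital energy -1.6 × 14100 = -22560 cm⁻¹, and 1 additional pair relative to high-spin adds 28205 cm⁻¹, giving 5645 cm⁻¹.
E(LS) − E(HS) = 5645 − (-8460) = 14105 cm⁻¹.

14105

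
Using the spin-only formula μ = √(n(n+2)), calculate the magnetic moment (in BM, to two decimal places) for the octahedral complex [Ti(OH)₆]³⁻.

Each OH⁻ contributes -1; 6 × (-1) = -6. With overall charge -3, Ti is in the +3 oxidation state.
Group 4 minus oxidation state +3 gives a d¹ configuration for Ti³⁺.
Configuration: t2g^1 e_g^0 → 1 unpaired electron.
μ(spin-only) = √[1(1+2)] = √3 ≈ 1.73 BM.

1.73 BM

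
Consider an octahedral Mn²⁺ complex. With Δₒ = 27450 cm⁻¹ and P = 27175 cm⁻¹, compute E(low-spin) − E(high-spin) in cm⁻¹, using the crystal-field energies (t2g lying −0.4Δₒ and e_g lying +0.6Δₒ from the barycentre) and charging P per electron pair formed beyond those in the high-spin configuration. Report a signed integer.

-550

Mn²⁺: group 7, so d-count = 7 − 2 = 5.
In the high-spin limit (t2g^3 e_g^2) the orbital term is 0.0Δₒ = 0 cm⁻¹, with no excess pairing.
Low-spin: t2g^5 e_g^0, orbital CFSE = -2.0Δₒ = -54900 cm⁻¹; plus 2 excess pairs × P = +54350 cm⁻¹; total -550 cm⁻¹.
Thus E(LS) − E(HS) = -550 cm⁻¹.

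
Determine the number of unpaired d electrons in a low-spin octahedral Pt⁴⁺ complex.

Pt⁴⁺: group 10, so d-count = 10 − 4 = 6.
Configuration: t₂g⁶ eg⁰, giving 0 unpaired electrons.

0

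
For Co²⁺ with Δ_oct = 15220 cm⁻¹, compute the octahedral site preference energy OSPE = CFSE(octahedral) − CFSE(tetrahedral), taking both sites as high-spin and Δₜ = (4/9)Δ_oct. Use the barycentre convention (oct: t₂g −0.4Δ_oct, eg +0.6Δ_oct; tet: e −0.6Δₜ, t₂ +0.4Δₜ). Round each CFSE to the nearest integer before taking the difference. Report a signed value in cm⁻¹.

-4059

Co²⁺: group 9, so d-count = 9 − 2 = 7.
Octahedral (high-spin): t2g^5 e_g^2, CFSE = 5(−0.4) + 2(+0.6) = -0.8Δ_oct = -0.8 × 15220 = -12176 cm⁻¹.
Tetrahedral: e^4 t2^3, CFSE = 4(−0.6) + 3(+0.4) = -1.2Δₜ = -1.2 × (4/9) × 15220 = -8117 cm⁻¹.
OSPE = -12176 − (-8117) = -4059 cm⁻¹.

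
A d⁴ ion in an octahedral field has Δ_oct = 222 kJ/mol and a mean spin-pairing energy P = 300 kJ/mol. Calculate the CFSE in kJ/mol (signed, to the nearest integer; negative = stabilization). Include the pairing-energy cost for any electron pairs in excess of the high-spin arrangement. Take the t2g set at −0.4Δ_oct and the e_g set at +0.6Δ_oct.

-133

Since Δ_oct = 222 kJ/mol < P = 300 kJ/mol, the complex adopts the high-spin configuration.
Configuration: t2g^3 e_g^1.
Orbital CFSE = -0.6Δ_oct = -0.6 × 222 = -133 kJ/mol.
High-spin has no excess pairs, so no pairing correction applies.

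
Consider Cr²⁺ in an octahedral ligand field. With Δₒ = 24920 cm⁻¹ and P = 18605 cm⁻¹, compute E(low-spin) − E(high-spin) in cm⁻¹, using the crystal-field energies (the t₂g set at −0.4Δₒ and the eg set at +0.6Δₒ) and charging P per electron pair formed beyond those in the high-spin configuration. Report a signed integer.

-6315

Group 6 minus oxidation state +2 gives a d⁴ configuration for Cr²⁺.
High-spin: t₂g³ eg¹, CFSE = -0.6Δₒ = -14952 cm⁻¹.
Low-spin: t₂g⁴ eg⁰, orbital CFSE = -1.6Δₒ = -39872 cm⁻¹; plus 1 excess pair × P = +18605 cm⁻¹; total -21267 cm⁻¹.
E(LS) − E(HS) = -21267 − (-14952) = -6315 cm⁻¹.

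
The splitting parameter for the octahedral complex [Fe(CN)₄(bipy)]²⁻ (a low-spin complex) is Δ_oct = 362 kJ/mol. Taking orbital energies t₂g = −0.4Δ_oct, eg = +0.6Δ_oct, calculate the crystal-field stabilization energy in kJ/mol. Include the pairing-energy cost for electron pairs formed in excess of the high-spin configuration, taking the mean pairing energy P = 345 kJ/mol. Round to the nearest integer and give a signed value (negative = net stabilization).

Ligand charges: 4×(-1) from CN⁻ and 1×(+0) from bipy sum to -4; with overall charge -2, Fe is +2.
Fe is in group 8, so Fe²⁺ is d⁶ (8 − 2 = 6).
The d⁶ electrons fill as t₂g⁶ eg⁰.
Orbital CFSE = 6(-0.4) + 0(0.6) = -2.4Δ_oct = -2.4 × 362 = -869 kJ/mol.
Relative to high-spin t₂g⁴ eg² (1 paired), the low-spin configuration has 2 additional pairs, contributing +2 × 345 = +690 kJ/mol.
Net CFSE = -869 + 690 = -179 kJ/mol.

-179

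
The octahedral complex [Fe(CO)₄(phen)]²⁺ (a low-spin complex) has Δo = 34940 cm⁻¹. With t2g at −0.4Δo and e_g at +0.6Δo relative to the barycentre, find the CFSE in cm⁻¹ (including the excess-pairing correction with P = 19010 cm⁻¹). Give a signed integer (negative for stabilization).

Ligand charges: 4×(+0) from CO and 1×(+0) from phen sum to +0; with overall charge +2, Fe is +2.
Fe sits in group 8; removing 2 electrons leaves Fe²⁺ with 8 − 2 = 6 d electrons.
The d⁶ electrons fill as t2g^6 e_g^0.
CFSE(orbital) = 6×(-0.4Δo) + 0×(0.6Δo) = -2.4Δo; with Δo = 34940 cm⁻¹ that is -83856 cm⁻¹.
High-spin d⁶ would be t2g^4 e_g^2 with 1 pair; low-spin has 3, so 2 excess pairs cost +2P = +38020 cm⁻¹.
Combining: -83856 + 38020 = -45836 cm⁻¹.

-45836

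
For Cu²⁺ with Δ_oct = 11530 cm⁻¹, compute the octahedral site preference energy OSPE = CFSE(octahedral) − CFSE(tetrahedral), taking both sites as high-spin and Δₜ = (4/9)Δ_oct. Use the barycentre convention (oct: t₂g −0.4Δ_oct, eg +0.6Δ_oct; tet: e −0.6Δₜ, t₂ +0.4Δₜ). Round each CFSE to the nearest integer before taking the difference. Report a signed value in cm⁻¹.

Group 11 minus oxidation state +2 gives a d⁹ configuration for Cu²⁺.
Octahedral (high-spin): t₂g⁶ eg³, CFSE = 6(−0.4) + 3(+0.6) = -0.6Δ_oct = -0.6 × 11530 = -6918 cm⁻¹.
Tetrahedral: e⁴ t₂⁵, CFSE = 4(−0.6) + 5(+0.4) = -0.4Δₜ = -0.4 × (4/9) × 11530 = -2050 cm⁻¹.
Subtracting, OSPE = -6918 − (-2050) = -4868 cm⁻¹.

-4868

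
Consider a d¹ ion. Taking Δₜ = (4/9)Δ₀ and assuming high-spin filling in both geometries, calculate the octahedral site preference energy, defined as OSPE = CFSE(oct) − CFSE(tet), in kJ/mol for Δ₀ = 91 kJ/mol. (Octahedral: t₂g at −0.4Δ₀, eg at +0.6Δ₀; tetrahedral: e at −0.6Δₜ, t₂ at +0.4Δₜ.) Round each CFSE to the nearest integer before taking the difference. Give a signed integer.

Octahedral (high-spin): t₂g¹ eg⁰, CFSE = 1(−0.4) + 0(+0.6) = -0.4Δ₀ = -0.4 × 91 = -36 kJ/mol.
Tetrahedral e¹ t₂⁰ gives -0.6Δₜ = -0.6 × (4/9) × 91 = -24 kJ/mol.
OSPE = CFSE(oct) − CFSE(tet) = -36 − (-24) = -12 kJ/mol.

-12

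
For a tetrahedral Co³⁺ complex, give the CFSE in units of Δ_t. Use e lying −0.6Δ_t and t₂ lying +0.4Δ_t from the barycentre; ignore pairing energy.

Co sits in group 9; removing 3 electrons leaves Co³⁺ with 9 − 3 = 6 d electrons.
Tetrahedral splitting is small, so the complex is high-spin.
Configuration: e³ t₂³.
CFSE = 3(-0.6Δ_t) + 3(0.4Δ_t) = -1.8Δ_t + 1.2Δ_t = -0.6Δ_t.

-0.6 Δ_t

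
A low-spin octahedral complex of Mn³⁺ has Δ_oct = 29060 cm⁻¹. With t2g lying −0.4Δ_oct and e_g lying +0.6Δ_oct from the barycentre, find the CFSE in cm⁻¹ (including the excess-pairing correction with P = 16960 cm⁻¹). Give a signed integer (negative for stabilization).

-29536

Mn is in group 7, so Mn³⁺ is d⁴ (7 − 3 = 4).
Electron filling gives t2g^4 e_g^0.
Orbital CFSE = 4(-0.4) + 0(0.6) = -1.6Δ_oct = -1.6 × 29060 = -46496 cm⁻¹.
Relative to high-spin t2g^3 e_g^1 (0 paired), the low-spin configuration has 1 additional pair, contributing +1 × 16960 = +16960 cm⁻¹.
Overall CFSE = -46496 + 16960 = -29536 cm⁻¹.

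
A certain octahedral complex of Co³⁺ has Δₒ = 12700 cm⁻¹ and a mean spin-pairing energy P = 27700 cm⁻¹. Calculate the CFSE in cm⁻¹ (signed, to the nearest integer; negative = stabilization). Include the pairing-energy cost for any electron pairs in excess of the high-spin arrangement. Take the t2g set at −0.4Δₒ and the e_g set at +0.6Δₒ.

-5080

Co is in group 9, so Co³⁺ is d⁶ (9 − 3 = 6).
Δₒ < P, so pairing is avoided: the ground state is high-spin.
Configuration: t2g^4 e_g^2.
Orbital CFSE = -0.4Δₒ = -0.4 × 12700 = -5080 cm⁻¹.
High-spin has no excess pairs, so no pairing correction applies.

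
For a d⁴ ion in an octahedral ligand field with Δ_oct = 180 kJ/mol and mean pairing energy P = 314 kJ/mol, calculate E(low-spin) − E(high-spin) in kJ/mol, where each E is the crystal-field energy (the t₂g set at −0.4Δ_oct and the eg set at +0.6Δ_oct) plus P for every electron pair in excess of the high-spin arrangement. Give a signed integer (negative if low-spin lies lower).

High-spin d⁴ fills as t₂g³ eg¹ with CFSE 3(−0.4) + 1(+0.6) = -0.6Δ_oct = -108 kJ/mol.
Low-spin t₂g⁴ eg⁰ gives -1.6Δ_oct = -288 kJ/mol, but forming 1 extra pair costs 1P = 314 kJ/mol, so E(LS) = -288 + 314 = 26 kJ/mol.
E(LS) − E(HS) = 26 − (-108) = 134 kJ/mol.

134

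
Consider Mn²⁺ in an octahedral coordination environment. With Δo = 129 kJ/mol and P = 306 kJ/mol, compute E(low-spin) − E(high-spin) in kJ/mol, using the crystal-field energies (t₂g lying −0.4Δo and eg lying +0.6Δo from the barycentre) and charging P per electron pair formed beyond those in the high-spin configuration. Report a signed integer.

354

Group 7 minus oxidation state +2 gives a d⁵ configuration for Mn²⁺.
High-spin d⁵ fills as t₂g³ eg² with CFSE 3(−0.4) + 2(+0.6) = 0.0Δo = 0 kJ/mol.
For low-spin the configuration is t₂g⁵ eg⁰: orbital energy -2.0 × 129 = -258 kJ/mol, and 2 additional pairs relative to high-spin add 612 kJ/mol, giving 354 kJ/mol.
Thus E(LS) − E(HS) = 354 kJ/mol.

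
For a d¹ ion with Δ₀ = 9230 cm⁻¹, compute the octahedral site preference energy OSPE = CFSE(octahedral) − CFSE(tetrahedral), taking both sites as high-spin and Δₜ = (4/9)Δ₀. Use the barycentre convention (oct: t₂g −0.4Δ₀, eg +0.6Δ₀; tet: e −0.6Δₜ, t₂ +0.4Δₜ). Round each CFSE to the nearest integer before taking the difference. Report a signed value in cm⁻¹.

-1231

Octahedral (high-spin): t2g^1 e_g^0, CFSE = 1(−0.4) + 0(+0.6) = -0.4Δ₀ = -0.4 × 9230 = -3692 cm⁻¹.
Tetrahedral: e^1 t2^0, CFSE = 1(−0.6) + 0(+0.4) = -0.6Δₜ = -0.6 × (4/9) × 9230 = -2461 cm⁻¹.
OSPE = CFSE(oct) − CFSE(tet) = -3692 − (-2461) = -1231 cm⁻¹.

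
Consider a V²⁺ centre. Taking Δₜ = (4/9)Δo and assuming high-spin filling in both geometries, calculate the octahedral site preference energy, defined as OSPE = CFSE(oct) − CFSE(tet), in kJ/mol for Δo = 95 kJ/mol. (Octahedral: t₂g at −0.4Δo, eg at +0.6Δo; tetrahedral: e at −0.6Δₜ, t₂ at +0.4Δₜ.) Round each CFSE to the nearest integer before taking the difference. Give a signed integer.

-80

V sits in group 5; removing 2 electrons leaves V²⁺ with 5 − 2 = 3 d electrons.
In an octahedral site d³ (HS) is t₂g³ eg⁰, giving CFSE(oct) = -1.2Δo = -114 kJ/mol.
Tetrahedral: e² t₂¹, CFSE = 2(−0.6) + 1(+0.4) = -0.8Δₜ = -0.8 × (4/9) × 95 = -34 kJ/mol.
Subtracting, OSPE = -114 − (-34) = -80 kJ/mol.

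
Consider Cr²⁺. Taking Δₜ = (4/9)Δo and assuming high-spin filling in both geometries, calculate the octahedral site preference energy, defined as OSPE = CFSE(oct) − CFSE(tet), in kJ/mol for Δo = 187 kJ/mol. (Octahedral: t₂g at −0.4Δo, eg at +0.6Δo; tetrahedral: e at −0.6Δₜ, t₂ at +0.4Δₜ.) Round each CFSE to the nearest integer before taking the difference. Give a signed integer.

Cr sits in group 6; removing 2 electrons leaves Cr²⁺ with 6 − 2 = 4 d electrons.
In an octahedral site d⁴ (HS) is t2g^3 e_g^1, giving CFSE(oct) = -0.6Δo = -112 kJ/mol.
In a tetrahedral site the filling is e^2 t2^2: CFSE(tet) = -0.4Δₜ = -0.4 × (4/9)(187) = -33 kJ/mol.
Subtracting, OSPE = -112 − (-33) = -79 kJ/mol.

-79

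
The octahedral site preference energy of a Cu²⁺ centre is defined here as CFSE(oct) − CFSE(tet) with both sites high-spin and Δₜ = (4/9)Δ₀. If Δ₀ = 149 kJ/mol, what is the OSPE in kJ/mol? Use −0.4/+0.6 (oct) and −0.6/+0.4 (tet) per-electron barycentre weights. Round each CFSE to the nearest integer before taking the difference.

Cu sits in group 11; removing 2 electrons leaves Cu²⁺ with 11 − 2 = 9 d electrons.
In an octahedral site d⁹ (HS) is t₂g⁶ eg³, giving CFSE(oct) = -0.6Δ₀ = -89 kJ/mol.
Tetrahedral: e⁴ t₂⁵, CFSE = 4(−0.6) + 5(+0.4) = -0.4Δₜ = -0.4 × (4/9) × 149 = -26 kJ/mol.
OSPE = -89 − (-26) = -63 kJ/mol.

-63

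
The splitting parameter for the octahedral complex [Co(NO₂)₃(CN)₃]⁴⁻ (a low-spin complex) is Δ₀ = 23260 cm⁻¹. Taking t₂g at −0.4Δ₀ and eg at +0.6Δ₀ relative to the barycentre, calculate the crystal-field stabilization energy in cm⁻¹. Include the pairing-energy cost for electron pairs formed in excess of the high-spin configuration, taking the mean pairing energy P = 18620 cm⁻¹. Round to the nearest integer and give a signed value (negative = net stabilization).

-23248

Ligand charges: 3×(-1) from NO₂⁻ and 3×(-1) from CN⁻ sum to -6; with overall charge -4, Co is +2.
Co sits in group 9; removing 2 electrons leaves Co²⁺ with 9 − 2 = 7 d electrons.
Configuration: t₂g⁶ eg¹.
Orbital CFSE = 6(-0.4) + 1(0.6) = -1.8Δ₀ = -1.8 × 23260 = -41868 cm⁻¹.
High-spin d⁷ would be t₂g⁵ eg² with 2 pairs; low-spin has 3, so 1 excess pair costs +1P = +18620 cm⁻¹.
Net CFSE = -41868 + 18620 = -23248 cm⁻¹.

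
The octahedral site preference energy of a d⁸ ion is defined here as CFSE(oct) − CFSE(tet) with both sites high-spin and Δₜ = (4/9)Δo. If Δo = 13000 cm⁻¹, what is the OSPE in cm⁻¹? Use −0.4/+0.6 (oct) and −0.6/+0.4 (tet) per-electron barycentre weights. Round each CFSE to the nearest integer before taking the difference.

Octahedral high-spin t2g^6 e_g^2: CFSE = -1.2 × 13000 = -15600 cm⁻¹.
Tetrahedral e^4 t2^4 gives -0.8Δₜ = -0.8 × (4/9) × 13000 = -4622 cm⁻¹.
OSPE = CFSE(oct) − CFSE(tet) = -15600 − (-4622) = -10978 cm⁻¹.

-10978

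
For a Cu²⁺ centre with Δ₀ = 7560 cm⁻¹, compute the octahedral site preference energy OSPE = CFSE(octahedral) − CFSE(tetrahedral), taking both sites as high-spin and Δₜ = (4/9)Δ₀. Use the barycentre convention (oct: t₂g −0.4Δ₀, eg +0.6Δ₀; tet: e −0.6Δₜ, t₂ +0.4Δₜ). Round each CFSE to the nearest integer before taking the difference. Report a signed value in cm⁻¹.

Group 11 minus oxidation state +2 gives a d⁹ configuration for Cu²⁺.
In an octahedral site d⁹ (HS) is t₂g⁶ eg³, giving CFSE(oct) = -0.6Δ₀ = -4536 cm⁻¹.
Tetrahedral e⁴ t₂⁵ gives -0.4Δₜ = -0.4 × (4/9) × 7560 = -1344 cm⁻¹.
OSPE = CFSE(oct) − CFSE(tet) = -4536 − (-1344) = -3192 cm⁻¹.

-3192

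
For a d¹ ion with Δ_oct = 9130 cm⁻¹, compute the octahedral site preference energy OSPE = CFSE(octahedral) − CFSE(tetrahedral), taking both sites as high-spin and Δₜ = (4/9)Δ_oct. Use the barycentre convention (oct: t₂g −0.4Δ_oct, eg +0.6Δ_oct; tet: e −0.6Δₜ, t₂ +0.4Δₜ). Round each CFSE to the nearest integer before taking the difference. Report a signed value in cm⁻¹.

-1217

In an octahedral site d¹ (HS) is t2g^1 e_g^0, giving CFSE(oct) = -0.4Δ_oct = -3652 cm⁻¹.
Tetrahedral e^1 t2^0 gives -0.6Δₜ = -0.6 × (4/9) × 9130 = -2435 cm⁻¹.
OSPE = -3652 − (-2435) = -1217 cm⁻¹.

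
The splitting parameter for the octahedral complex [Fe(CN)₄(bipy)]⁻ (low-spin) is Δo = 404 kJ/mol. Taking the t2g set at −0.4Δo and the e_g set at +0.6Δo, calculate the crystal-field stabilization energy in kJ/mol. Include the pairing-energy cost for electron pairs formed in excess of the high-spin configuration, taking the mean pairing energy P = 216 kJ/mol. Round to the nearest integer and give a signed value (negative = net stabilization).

-376

Ligand charges: 4×(-1) from CN⁻ and 1×(+0) from bipy sum to -4; with overall charge -1, Fe is +3.
Fe sits in group 8; removing 3 electrons leaves Fe³⁺ with 8 − 3 = 5 d electrons.
Electron filling gives t2g^5 e_g^0.
CFSE(orbital) = 5×(-0.4Δo) + 0×(0.6Δo) = -2.0Δo; with Δo = 404 kJ/mol that is -808 kJ/mol.
High-spin d⁵ would be t2g^3 e_g^2 with 0 pairs; low-spin has 2, so 2 excess pairs cost +2P = +432 kJ/mol.
Combining: -808 + 432 = -376 kJ/mol.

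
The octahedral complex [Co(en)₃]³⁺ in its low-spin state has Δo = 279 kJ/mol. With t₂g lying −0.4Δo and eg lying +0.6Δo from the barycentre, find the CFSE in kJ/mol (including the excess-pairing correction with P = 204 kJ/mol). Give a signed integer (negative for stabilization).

-262

en is neutral, so the +3 overall charge sits on Co: oxidation state +3.
Co sits in group 9; removing 3 electrons leaves Co³⁺ with 9 − 3 = 6 d electrons.
Electron filling gives t₂g⁶ eg⁰.
Orbital CFSE = 6(-0.4) + 0(0.6) = -2.4Δo = -2.4 × 279 = -670 kJ/mol.
High-spin d⁶ would be t₂g⁴ eg² with 1 pair; low-spin has 3, so 2 excess pairs cost +2P = +408 kJ/mol.
Combining: -670 + 408 = -262 kJ/mol.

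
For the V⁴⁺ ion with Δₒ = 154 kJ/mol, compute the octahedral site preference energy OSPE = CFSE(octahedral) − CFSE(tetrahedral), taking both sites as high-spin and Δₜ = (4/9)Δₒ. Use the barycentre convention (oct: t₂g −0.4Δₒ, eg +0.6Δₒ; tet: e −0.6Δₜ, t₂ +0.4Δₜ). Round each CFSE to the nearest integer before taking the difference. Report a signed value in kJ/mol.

-21

V⁴⁺: group 5, so d-count = 5 − 4 = 1.
In an octahedral site d¹ (HS) is t₂g¹ eg⁰, giving CFSE(oct) = -0.4Δₒ = -62 kJ/mol.
In a tetrahedral site the filling is e¹ t₂⁰: CFSE(tet) = -0.6Δₜ = -0.6 × (4/9)(154) = -41 kJ/mol.
OSPE = CFSE(oct) − CFSE(tet) = -62 − (-41) = -21 kJ/mol.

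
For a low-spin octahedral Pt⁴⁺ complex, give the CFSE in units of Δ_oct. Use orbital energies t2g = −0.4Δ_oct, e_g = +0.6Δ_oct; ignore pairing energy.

Group 10 minus oxidation state +4 gives a d⁶ configuration for Pt⁴⁺.
Configuration: t2g^6 e_g^0.
CFSE = 6(-0.4Δ_oct) + 0(0.6Δ_oct) = -2.4Δ_oct + 0.0Δ_oct = -2.4Δ_oct.

-2.4 Δ_oct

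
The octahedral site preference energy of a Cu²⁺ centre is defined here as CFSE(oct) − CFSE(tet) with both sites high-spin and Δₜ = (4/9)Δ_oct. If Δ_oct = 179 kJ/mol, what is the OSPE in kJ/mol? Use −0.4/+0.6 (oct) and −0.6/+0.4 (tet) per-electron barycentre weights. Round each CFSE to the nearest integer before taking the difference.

Cu²⁺: group 11, so d-count = 11 − 2 = 9.
In an octahedral site d⁹ (HS) is t2g^6 e_g^3, giving CFSE(oct) = -0.6Δ_oct = -107 kJ/mol.
Tetrahedral: e^4 t2^5, CFSE = 4(−0.6) + 5(+0.4) = -0.4Δₜ = -0.4 × (4/9) × 179 = -32 kJ/mol.
OSPE = -107 − (-32) = -75 kJ/mol.

-75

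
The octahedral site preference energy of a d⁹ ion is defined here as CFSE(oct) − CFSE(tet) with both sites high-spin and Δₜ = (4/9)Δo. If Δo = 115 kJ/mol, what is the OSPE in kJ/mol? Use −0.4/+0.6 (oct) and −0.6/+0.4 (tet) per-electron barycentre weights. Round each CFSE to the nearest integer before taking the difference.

-49

Octahedral high-spin t2g^6 e_g^3: CFSE = -0.6 × 115 = -69 kJ/mol.
Tetrahedral: e^4 t2^5, CFSE = 4(−0.6) + 5(+0.4) = -0.4Δₜ = -0.4 × (4/9) × 115 = -20 kJ/mol.
OSPE = CFSE(oct) − CFSE(tet) = -69 − (-20) = -49 kJ/mol.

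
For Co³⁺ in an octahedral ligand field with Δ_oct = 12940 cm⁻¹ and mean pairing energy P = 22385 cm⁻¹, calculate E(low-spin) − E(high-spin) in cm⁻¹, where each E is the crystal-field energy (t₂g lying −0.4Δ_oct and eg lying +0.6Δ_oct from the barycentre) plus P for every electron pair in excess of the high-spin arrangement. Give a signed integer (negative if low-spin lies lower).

18890

Co sits in group 9; removing 3 electrons leaves Co³⁺ with 9 − 3 = 6 d electrons.
High-spin d⁶ fills as t₂g⁴ eg² with CFSE 4(−0.4) + 2(+0.6) = -0.4Δ_oct = -5176 cm⁻¹.
Low-spin t₂g⁶ eg⁰ gives -2.4Δ_oct = -31056 cm⁻¹, but forming 2 extra pairs costs 2P = 44770 cm⁻¹, so E(LS) = -31056 + 44770 = 13714 cm⁻¹.
The difference is 13714 − (-5176) = 18890 cm⁻¹, so high-spin lies lower.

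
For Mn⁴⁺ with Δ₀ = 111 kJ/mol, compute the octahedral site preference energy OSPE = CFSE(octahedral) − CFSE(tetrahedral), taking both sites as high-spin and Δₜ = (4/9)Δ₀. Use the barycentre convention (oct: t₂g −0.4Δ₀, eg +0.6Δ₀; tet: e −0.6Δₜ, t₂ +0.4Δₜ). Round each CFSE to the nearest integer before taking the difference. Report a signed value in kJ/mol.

-94

Mn⁴⁺: group 7, so d-count = 7 − 4 = 3.
Octahedral high-spin t₂g³ eg⁰: CFSE = -1.2 × 111 = -133 kJ/mol.
Tetrahedral: e² t₂¹, CFSE = 2(−0.6) + 1(+0.4) = -0.8Δₜ = -0.8 × (4/9) × 111 = -39 kJ/mol.
OSPE = CFSE(oct) − CFSE(tet) = -133 − (-39) = -94 kJ/mol.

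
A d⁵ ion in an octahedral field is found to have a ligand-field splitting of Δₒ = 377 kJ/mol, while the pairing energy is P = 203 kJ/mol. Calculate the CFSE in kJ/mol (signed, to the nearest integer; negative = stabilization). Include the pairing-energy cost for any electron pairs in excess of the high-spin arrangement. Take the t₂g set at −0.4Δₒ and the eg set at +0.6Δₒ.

-348

Δₒ > P, so pairing is preferred: the ground state is low-spin.
That gives t₂g⁵ eg⁰.
Orbital CFSE = -2.0Δₒ = -2.0 × 377 = -754 kJ/mol.
Excess pairs vs high-spin: 2 − 0 = 2; pairing cost = +406 kJ/mol.
Net CFSE = -754 + 406 = -348 kJ/mol.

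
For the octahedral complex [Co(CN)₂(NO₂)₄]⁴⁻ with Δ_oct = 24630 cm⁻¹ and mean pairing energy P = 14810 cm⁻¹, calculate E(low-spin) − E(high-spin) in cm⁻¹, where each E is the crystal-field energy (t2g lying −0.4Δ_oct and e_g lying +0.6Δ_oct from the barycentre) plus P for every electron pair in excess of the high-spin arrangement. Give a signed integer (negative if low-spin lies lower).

Ligand charges: 2×(-1) from CN⁻ and 4×(-1) from NO₂⁻ sum to -6; with overall charge -4, Co is +2.
Co is in group 9, so Co²⁺ is d⁷ (9 − 2 = 7).
High-spin: t2g^5 e_g^2, CFSE = -0.8Δ_oct = -19704 cm⁻¹.
Low-spin: t2g^6 e_g^1, orbital CFSE = -1.8Δ_oct = -44334 cm⁻¹; plus 1 excess pair × P = +14810 cm⁻¹; total -29524 cm⁻¹.
E(LS) − E(HS) = -29524 − (-19704) = -9820 cm⁻¹.

-9820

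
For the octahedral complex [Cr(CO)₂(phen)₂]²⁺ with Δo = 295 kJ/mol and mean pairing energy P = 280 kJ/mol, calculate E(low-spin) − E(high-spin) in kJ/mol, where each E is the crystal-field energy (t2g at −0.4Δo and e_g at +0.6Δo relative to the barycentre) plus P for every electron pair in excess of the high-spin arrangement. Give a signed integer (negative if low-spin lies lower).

-15

Ligand charges: 2×(+0) from CO and 2×(+0) from phen sum to +0; with overall charge +2, Cr is +2.
Cr²⁺: group 6, so d-count = 6 − 2 = 4.
High-spin: t2g^3 e_g^1, CFSE = -0.6Δo = -177 kJ/mol.
Low-spin t2g^4 e_g^0 gives -1.6Δo = -472 kJ/mol, but forming 1 extra pair costs 1P = 280 kJ/mol, so E(LS) = -472 + 280 = -192 kJ/mol.
Thus E(LS) − E(HS) = -15 kJ/mol.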